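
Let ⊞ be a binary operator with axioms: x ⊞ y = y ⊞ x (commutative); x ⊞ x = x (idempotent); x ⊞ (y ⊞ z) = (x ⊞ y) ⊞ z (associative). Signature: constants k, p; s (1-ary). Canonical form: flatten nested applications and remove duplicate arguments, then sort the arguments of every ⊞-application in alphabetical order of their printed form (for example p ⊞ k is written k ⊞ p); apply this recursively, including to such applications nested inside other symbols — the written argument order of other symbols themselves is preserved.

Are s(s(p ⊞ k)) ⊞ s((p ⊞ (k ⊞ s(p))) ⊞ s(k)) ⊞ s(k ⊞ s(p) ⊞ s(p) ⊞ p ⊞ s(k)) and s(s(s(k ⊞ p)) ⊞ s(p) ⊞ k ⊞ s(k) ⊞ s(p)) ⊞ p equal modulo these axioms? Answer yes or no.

Answer: no — s(k ⊞ p ⊞ s(k) ⊞ s(p)) ⊞ s(s(k ⊞ p)) vs p ⊞ s(k ⊞ s(k) ⊞ s(p) ⊞ s(s(k ⊞ p)))

Derivation:
Left:  s(s(p ⊞ k)) ⊞ s((p ⊞ (k ⊞ s(p))) ⊞ s(k)) ⊞ s(k ⊞ s(p) ⊞ s(p) ⊞ p ⊞ s(k))
  Inside:  s(s(p ⊞ k))  →  s(s(k ⊞ p))
  Simplify inside:  s((p ⊞ (k ⊞ s(p))) ⊞ s(k))  →  s(k ⊞ p ⊞ s(k) ⊞ s(p))
  Canonicalize subterm:  s(k ⊞ s(p) ⊞ s(p) ⊞ p ⊞ s(k))  →  s(k ⊞ p ⊞ s(k) ⊞ s(p))
  Idempotence:  drop duplicate s(k ⊞ p ⊞ s(k) ⊞ s(p))
  Order the arguments:  s(k ⊞ p ⊞ s(k) ⊞ s(p)) ⊞ s(s(k ⊞ p))
Right:  s(s(s(k ⊞ p)) ⊞ s(p) ⊞ k ⊞ s(k) ⊞ s(p)) ⊞ p
  Canonicalize subterm:  s(s(s(k ⊞ p)) ⊞ s(p) ⊞ k ⊞ s(k) ⊞ s(p))  →  s(k ⊞ s(k) ⊞ s(p) ⊞ s(s(k ⊞ p)))
  Order the arguments:  p ⊞ s(k ⊞ s(k) ⊞ s(p) ⊞ s(s(k ⊞ p)))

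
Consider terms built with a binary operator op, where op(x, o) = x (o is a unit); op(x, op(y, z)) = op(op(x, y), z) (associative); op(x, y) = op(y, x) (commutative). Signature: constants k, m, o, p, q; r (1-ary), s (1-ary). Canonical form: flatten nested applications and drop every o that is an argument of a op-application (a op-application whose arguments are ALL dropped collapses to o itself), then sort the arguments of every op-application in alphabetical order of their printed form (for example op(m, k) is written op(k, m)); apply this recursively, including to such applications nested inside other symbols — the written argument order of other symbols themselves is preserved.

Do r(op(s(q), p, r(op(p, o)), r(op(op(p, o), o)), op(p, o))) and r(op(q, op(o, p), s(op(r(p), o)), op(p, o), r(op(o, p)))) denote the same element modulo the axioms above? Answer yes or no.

Answer: no — r(op(p, p, r(p), r(p), s(q))) vs r(op(p, p, q, r(p), s(r(p))))

Derivation:
Left:  r(op(s(q), p, r(op(p, o)), r(op(op(p, o), o)), op(p, o)))
  Descend into:  op(s(q), p, r(op(p, o)), r(op(op(p, o), o)), op(p, o))
  Flatten:  op(s(q), p, r(op(p, o)), r(op(op(p, o), o)), p, o)
  Inside:  r(op(p, o))  →  r(p)
  Simplify inside:  r(op(op(p, o), o))  →  r(p)
  Unit:  drop o
  Sort:  op(p, p, r(p), r(p), s(q))
  Rebuild:  r(op(p, p, r(p), r(p), s(q)))
Right:  r(op(q, op(o, p), s(op(r(p), o)), op(p, o), r(op(o, p))))
  Work inside:  op(q, op(o, p), s(op(r(p), o)), op(p, o), r(op(o, p)))
  Flatten:  op(q, o, p, s(op(r(p), o)), p, o, r(op(o, p)))
  Canonicalize subterm:  s(op(r(p), o))  →  s(r(p))
  Canonicalize subterm:  r(op(o, p))  →  r(p)
  Drop the unit:  drop o (×2)
  Sort arguments:  op(p, p, q, r(p), s(r(p)))
  Reassemble:  r(op(p, p, q, r(p), s(r(p))))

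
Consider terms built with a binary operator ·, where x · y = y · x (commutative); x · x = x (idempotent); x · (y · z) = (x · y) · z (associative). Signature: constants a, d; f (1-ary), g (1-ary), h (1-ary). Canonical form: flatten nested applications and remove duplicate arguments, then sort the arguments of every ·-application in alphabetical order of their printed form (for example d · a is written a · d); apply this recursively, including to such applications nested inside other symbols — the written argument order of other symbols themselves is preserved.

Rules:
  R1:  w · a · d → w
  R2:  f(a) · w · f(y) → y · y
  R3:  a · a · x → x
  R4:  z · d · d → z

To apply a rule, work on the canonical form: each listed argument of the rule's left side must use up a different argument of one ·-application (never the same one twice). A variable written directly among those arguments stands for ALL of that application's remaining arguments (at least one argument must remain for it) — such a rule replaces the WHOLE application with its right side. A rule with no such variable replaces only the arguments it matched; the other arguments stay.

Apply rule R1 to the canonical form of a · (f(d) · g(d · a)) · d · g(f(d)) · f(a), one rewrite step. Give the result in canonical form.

Answer: f(a) · f(d) · g(a · d) · g(f(d))

Derivation:
Canonical form:  a · d · f(a) · f(d) · g(a · d) · g(f(d))
Match R1:  consume a, d;  w := f(a) · f(d) · g(a · d) · g(f(d))
The extension variable absorbs all remaining arguments, so the whole application is rewritten.
Giving:  f(a) · f(d) · g(a · d) · g(f(d))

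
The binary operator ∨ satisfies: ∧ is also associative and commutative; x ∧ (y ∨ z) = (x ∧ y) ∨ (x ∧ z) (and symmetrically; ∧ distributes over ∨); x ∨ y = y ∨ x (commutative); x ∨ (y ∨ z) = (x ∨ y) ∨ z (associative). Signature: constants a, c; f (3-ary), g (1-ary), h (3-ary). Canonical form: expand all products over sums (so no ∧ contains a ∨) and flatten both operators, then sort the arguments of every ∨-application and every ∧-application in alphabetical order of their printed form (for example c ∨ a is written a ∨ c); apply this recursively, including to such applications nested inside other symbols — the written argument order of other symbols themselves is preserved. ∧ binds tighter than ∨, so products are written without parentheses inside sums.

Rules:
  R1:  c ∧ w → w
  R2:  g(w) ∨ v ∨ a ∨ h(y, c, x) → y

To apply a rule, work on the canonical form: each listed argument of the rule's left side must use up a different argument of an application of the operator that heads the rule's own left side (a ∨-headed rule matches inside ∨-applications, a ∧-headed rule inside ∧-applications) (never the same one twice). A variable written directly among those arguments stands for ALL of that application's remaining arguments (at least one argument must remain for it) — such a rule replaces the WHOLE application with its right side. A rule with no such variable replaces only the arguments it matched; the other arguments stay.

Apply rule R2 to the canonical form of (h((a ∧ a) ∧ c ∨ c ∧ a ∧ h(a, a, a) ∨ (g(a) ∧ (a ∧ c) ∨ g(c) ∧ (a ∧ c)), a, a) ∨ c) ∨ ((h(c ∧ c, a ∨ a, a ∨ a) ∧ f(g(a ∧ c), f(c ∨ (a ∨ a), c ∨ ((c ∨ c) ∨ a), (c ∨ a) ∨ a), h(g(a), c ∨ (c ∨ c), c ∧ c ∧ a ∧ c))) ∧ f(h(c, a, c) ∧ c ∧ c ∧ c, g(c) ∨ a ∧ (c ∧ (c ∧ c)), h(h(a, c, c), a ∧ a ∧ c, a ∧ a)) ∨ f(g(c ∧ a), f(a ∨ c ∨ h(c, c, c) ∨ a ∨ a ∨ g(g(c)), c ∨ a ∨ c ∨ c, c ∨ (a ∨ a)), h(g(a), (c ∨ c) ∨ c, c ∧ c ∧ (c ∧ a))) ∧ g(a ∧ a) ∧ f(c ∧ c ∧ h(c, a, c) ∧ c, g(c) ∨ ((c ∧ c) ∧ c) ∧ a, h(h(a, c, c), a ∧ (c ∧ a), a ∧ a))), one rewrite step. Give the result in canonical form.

Canonical form:  c ∨ f(c ∧ c ∧ c ∧ h(c, a, c), a ∧ c ∧ c ∧ c ∨ g(c), h(h(a, c, c), a ∧ a ∧ c, a ∧ a)) ∧ f(g(a ∧ c), f(a ∨ a ∨ a ∨ c ∨ g(g(c)) ∨ h(c, c, c), a ∨ c ∨ c ∨ c, a ∨ a ∨ c), h(g(a), c ∨ c ∨ c, a ∧ c ∧ c ∧ c)) ∧ g(a ∧ a) ∨ f(c ∧ c ∧ c ∧ h(c, a, c), a ∧ c ∧ c ∧ c ∨ g(c), h(h(a, c, c), a ∧ a ∧ c, a ∧ a)) ∧ f(g(a ∧ c), f(a ∨ a ∨ c, a ∨ c ∨ c ∨ c, a ∨ a ∨ c), h(g(a), c ∨ c ∨ c, a ∧ c ∧ c ∧ c)) ∧ h(c ∧ c, a ∨ a, a ∨ a) ∨ h(a ∧ a ∧ c ∨ a ∧ c ∧ g(a) ∨ a ∧ c ∧ g(c) ∨ a ∧ c ∧ h(a, a, a), a, a)
Apply R2:  consuming a, g(g(c)), h(c, c, c);  v := a ∨ a ∨ c, w := g(c), x := c, y := c
The variable takes the whole remainder — replace the entire application.
Giving:  c ∨ f(c ∧ c ∧ c ∧ h(c, a, c), a ∧ c ∧ c ∧ c ∨ g(c), h(h(a, c, c), a ∧ a ∧ c, a ∧ a)) ∧ f(g(a ∧ c), f(a ∨ a ∨ c, a ∨ c ∨ c ∨ c, a ∨ a ∨ c), h(g(a), c ∨ c ∨ c, a ∧ c ∧ c ∧ c)) ∧ h(c ∧ c, a ∨ a, a ∨ a) ∨ f(c ∧ c ∧ c ∧ h(c, a, c), a ∧ c ∧ c ∧ c ∨ g(c), h(h(a, c, c), a ∧ a ∧ c, a ∧ a)) ∧ f(g(a ∧ c), f(c, a ∨ c ∨ c ∨ c, a ∨ a ∨ c), h(g(a), c ∨ c ∨ c, a ∧ c ∧ c ∧ c)) ∧ g(a ∧ a) ∨ h(a ∧ a ∧ c ∨ a ∧ c ∧ g(a) ∨ a ∧ c ∧ g(c) ∨ a ∧ c ∧ h(a, a, a), a, a)

Answer: c ∨ f(c ∧ c ∧ c ∧ h(c, a, c), a ∧ c ∧ c ∧ c ∨ g(c), h(h(a, c, c), a ∧ a ∧ c, a ∧ a)) ∧ f(g(a ∧ c), f(a ∨ a ∨ c, a ∨ c ∨ c ∨ c, a ∨ a ∨ c), h(g(a), c ∨ c ∨ c, a ∧ c ∧ c ∧ c)) ∧ h(c ∧ c, a ∨ a, a ∨ a) ∨ f(c ∧ c ∧ c ∧ h(c, a, c), a ∧ c ∧ c ∧ c ∨ g(c), h(h(a, c, c), a ∧ a ∧ c, a ∧ a)) ∧ f(g(a ∧ c), f(c, a ∨ c ∨ c ∨ c, a ∨ a ∨ c), h(g(a), c ∨ c ∨ c, a ∧ c ∧ c ∧ c)) ∧ g(a ∧ a) ∨ h(a ∧ a ∧ c ∨ a ∧ c ∧ g(a) ∨ a ∧ c ∧ g(c) ∨ a ∧ c ∧ h(a, a, a), a, a)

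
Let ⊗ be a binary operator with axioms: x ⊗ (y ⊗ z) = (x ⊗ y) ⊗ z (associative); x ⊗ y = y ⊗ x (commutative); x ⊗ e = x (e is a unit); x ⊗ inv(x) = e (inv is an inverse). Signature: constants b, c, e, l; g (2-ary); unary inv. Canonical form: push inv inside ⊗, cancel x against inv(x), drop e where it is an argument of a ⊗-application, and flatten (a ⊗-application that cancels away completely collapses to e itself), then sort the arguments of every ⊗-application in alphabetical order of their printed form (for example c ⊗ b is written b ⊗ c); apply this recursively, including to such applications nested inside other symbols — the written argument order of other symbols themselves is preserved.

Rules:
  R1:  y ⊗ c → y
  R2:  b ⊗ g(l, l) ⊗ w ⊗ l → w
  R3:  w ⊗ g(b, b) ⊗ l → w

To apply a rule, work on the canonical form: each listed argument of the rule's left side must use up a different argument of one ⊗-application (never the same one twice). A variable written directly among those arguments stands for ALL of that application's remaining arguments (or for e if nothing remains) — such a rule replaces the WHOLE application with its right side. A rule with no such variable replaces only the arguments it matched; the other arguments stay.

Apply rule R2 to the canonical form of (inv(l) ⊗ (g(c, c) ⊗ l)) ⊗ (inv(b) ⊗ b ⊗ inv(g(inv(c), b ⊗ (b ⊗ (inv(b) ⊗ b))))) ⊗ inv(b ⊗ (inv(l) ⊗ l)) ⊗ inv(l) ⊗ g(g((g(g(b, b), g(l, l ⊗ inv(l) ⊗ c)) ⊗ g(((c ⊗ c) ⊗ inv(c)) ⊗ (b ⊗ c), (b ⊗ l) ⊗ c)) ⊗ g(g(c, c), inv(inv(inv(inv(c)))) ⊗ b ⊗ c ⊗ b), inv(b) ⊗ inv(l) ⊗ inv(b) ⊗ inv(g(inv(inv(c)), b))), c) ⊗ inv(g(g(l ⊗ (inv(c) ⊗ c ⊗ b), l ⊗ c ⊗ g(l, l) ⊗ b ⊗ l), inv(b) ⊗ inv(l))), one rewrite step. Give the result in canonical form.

Canonical form:  g(c, c) ⊗ g(g(g(b ⊗ c ⊗ c, b ⊗ c ⊗ l) ⊗ g(g(b, b), g(l, c)) ⊗ g(g(c, c), b ⊗ b ⊗ c ⊗ c), inv(b) ⊗ inv(b) ⊗ inv(g(c, b)) ⊗ inv(l)), c) ⊗ inv(b) ⊗ inv(g(g(b ⊗ l, b ⊗ c ⊗ g(l, l) ⊗ l ⊗ l), inv(b) ⊗ inv(l))) ⊗ inv(g(inv(c), b ⊗ b)) ⊗ inv(l)
Match R2:  consume b, g(l, l), l;  w := c ⊗ l
The variable takes the whole remainder — replace the entire application.
Result:  g(c, c) ⊗ g(g(g(b ⊗ c ⊗ c, b ⊗ c ⊗ l) ⊗ g(g(b, b), g(l, c)) ⊗ g(g(c, c), b ⊗ b ⊗ c ⊗ c), inv(b) ⊗ inv(b) ⊗ inv(g(c, b)) ⊗ inv(l)), c) ⊗ inv(b) ⊗ inv(g(g(b ⊗ l, c ⊗ l), inv(b) ⊗ inv(l))) ⊗ inv(g(inv(c), b ⊗ b)) ⊗ inv(l)

Answer: g(c, c) ⊗ g(g(g(b ⊗ c ⊗ c, b ⊗ c ⊗ l) ⊗ g(g(b, b), g(l, c)) ⊗ g(g(c, c), b ⊗ b ⊗ c ⊗ c), inv(b) ⊗ inv(b) ⊗ inv(g(c, b)) ⊗ inv(l)), c) ⊗ inv(b) ⊗ inv(g(g(b ⊗ l, c ⊗ l), inv(b) ⊗ inv(l))) ⊗ inv(g(inv(c), b ⊗ b)) ⊗ inv(l)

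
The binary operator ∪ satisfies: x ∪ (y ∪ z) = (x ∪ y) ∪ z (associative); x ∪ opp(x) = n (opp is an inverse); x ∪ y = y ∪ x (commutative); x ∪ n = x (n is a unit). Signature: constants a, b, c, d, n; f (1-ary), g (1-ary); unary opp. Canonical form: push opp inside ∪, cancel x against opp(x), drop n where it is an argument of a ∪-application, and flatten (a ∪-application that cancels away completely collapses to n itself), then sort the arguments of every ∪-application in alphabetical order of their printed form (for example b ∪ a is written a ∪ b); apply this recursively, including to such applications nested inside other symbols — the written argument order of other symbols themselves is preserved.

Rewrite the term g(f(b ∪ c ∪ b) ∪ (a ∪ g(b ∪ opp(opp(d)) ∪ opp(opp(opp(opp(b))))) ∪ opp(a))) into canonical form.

Answer: g(f(b ∪ b ∪ c) ∪ g(b ∪ b ∪ d))

Derivation:
Descend into:  f(b ∪ c ∪ b) ∪ (a ∪ g(b ∪ opp(opp(d)) ∪ opp(opp(opp(opp(b))))) ∪ opp(a))
Push opp inside:  distribute opp over ∪ and collapse double opp
Cancel inverse pairs:  a cancels
Collect terms:  f(b ∪ b ∪ c) ∪ g(b ∪ b ∪ d)
Rebuild:  g(f(b ∪ b ∪ c) ∪ g(b ∪ b ∪ d))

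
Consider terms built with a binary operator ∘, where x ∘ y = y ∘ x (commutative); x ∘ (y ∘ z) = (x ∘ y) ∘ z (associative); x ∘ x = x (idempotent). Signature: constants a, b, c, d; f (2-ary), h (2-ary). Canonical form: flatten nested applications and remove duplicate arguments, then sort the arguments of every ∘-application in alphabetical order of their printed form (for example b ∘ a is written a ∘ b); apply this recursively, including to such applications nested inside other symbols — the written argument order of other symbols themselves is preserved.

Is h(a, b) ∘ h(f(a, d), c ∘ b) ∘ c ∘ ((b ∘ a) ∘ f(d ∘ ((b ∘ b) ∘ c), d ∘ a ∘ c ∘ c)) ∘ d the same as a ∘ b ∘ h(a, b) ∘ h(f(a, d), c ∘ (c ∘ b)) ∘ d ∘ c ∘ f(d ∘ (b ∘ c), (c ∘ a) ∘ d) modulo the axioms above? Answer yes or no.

Answer: yes — both canonical forms are a ∘ b ∘ c ∘ d ∘ f(b ∘ c ∘ d, a ∘ c ∘ d) ∘ h(a, b) ∘ h(f(a, d), b ∘ c)

Derivation:
Left:  h(a, b) ∘ h(f(a, d), c ∘ b) ∘ c ∘ ((b ∘ a) ∘ f(d ∘ ((b ∘ b) ∘ c), d ∘ a ∘ c ∘ c)) ∘ d
  Flatten:  h(a, b) ∘ h(f(a, d), c ∘ b) ∘ c ∘ b ∘ a ∘ f(d ∘ ((b ∘ b) ∘ c), d ∘ a ∘ c ∘ c) ∘ d
  Canonicalize subterm:  h(f(a, d), c ∘ b)  →  h(f(a, d), b ∘ c)
  Simplify inside:  f(d ∘ ((b ∘ b) ∘ c), d ∘ a ∘ c ∘ c)  →  f(b ∘ c ∘ d, a ∘ c ∘ d)
  Sort arguments:  a ∘ b ∘ c ∘ d ∘ f(b ∘ c ∘ d, a ∘ c ∘ d) ∘ h(a, b) ∘ h(f(a, d), b ∘ c)
Right:  a ∘ b ∘ h(a, b) ∘ h(f(a, d), c ∘ (c ∘ b)) ∘ d ∘ c ∘ f(d ∘ (b ∘ c), (c ∘ a) ∘ d)
  Simplify inside:  h(f(a, d), c ∘ (c ∘ b))  →  h(f(a, d), b ∘ c)
  Inside:  f(d ∘ (b ∘ c), (c ∘ a) ∘ d)  →  f(b ∘ c ∘ d, a ∘ c ∘ d)
  Sort:  a ∘ b ∘ c ∘ d ∘ f(b ∘ c ∘ d, a ∘ c ∘ d) ∘ h(a, b) ∘ h(f(a, d), b ∘ c)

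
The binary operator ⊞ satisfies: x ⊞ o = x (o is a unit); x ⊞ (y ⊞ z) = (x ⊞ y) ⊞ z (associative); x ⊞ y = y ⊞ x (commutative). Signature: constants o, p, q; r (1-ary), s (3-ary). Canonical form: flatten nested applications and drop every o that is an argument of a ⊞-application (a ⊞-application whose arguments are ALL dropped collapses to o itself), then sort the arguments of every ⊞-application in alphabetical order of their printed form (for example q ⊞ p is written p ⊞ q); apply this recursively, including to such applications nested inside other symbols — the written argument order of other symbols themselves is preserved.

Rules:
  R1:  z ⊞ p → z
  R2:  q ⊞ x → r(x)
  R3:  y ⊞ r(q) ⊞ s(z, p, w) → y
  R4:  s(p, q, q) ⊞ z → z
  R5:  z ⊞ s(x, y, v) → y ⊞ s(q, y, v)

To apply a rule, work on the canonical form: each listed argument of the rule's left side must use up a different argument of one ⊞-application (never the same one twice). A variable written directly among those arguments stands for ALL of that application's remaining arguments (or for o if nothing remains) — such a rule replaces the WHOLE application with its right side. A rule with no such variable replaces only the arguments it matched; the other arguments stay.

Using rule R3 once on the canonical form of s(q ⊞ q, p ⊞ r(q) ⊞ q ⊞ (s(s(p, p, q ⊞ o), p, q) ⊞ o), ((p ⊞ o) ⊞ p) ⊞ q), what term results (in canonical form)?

Canonical form:  s(q ⊞ q, p ⊞ q ⊞ r(q) ⊞ s(s(p, p, q), p, q), p ⊞ p ⊞ q)
R3 matches:  uses r(q), s(s(p, p, q), p, q);  w := q, y := p ⊞ q, z := s(p, p, q)
Every leftover argument binds to the variable; the entire application is replaced.
New term:  s(q ⊞ q, p ⊞ q, p ⊞ p ⊞ q)

Answer: s(q ⊞ q, p ⊞ q, p ⊞ p ⊞ q)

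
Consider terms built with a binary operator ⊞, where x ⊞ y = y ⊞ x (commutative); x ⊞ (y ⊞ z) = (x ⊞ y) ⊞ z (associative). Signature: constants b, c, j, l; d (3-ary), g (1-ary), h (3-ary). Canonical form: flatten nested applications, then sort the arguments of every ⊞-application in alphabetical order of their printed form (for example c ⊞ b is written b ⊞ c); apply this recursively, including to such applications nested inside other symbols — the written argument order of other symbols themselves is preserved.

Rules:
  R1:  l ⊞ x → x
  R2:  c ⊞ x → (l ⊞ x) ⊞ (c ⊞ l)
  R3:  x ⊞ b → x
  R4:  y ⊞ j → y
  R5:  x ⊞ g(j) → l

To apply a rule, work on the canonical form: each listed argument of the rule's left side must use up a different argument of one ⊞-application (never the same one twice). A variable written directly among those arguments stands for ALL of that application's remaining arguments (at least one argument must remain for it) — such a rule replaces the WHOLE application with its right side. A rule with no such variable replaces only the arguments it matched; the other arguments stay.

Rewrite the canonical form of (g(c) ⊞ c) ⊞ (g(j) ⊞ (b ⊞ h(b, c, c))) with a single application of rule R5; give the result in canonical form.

Answer: l

Derivation:
Canonical form:  b ⊞ c ⊞ g(c) ⊞ g(j) ⊞ h(b, c, c)
Match R5:  consume g(j);  x := b ⊞ c ⊞ g(c) ⊞ h(b, c, c)
The extension variable absorbs all remaining arguments, so the whole application is rewritten.
Result:  l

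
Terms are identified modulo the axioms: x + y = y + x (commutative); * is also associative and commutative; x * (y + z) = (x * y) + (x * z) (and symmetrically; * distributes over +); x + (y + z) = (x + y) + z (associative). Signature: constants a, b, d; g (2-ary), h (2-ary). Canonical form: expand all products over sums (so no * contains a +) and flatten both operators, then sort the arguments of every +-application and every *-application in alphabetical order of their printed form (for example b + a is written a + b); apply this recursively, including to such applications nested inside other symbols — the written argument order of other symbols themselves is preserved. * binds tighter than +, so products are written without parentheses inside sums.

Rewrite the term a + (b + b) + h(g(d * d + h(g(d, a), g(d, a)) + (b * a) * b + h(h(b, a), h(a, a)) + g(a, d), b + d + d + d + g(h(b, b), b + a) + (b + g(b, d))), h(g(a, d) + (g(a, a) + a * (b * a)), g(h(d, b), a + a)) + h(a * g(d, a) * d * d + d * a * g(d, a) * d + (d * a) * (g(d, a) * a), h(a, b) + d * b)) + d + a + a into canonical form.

Merge nested applications:  a + b + b + h(g(a * b * b + d * d + g(a, d) + h(g(d, a), g(d, a)) + h(h(b, a), h(a, a)), b + b + d + d + d + g(b, d) + g(h(b, b), a + b)), h(a * a * b + g(a, a) + g(a, d), g(h(d, b), a + a)) + h(a * a * d * g(d, a) + a * d * d * g(d, a) + a * d * d * g(d, a), b * d + h(a, b))) + d + a + a
Sort:  a + a + a + b + b + d + h(g(a * b * b + d * d + g(a, d) + h(g(d, a), g(d, a)) + h(h(b, a), h(a, a)), b + b + d + d + d + g(b, d) + g(h(b, b), a + b)), h(a * a * b + g(a, a) + g(a, d), g(h(d, b), a + a)) + h(a * a * d * g(d, a) + a * d * d * g(d, a) + a * d * d * g(d, a), b * d + h(a, b)))

Answer: a + a + a + b + b + d + h(g(a * b * b + d * d + g(a, d) + h(g(d, a), g(d, a)) + h(h(b, a), h(a, a)), b + b + d + d + d + g(b, d) + g(h(b, b), a + b)), h(a * a * b + g(a, a) + g(a, d), g(h(d, b), a + a)) + h(a * a * d * g(d, a) + a * d * d * g(d, a) + a * d * d * g(d, a), b * d + h(a, b)))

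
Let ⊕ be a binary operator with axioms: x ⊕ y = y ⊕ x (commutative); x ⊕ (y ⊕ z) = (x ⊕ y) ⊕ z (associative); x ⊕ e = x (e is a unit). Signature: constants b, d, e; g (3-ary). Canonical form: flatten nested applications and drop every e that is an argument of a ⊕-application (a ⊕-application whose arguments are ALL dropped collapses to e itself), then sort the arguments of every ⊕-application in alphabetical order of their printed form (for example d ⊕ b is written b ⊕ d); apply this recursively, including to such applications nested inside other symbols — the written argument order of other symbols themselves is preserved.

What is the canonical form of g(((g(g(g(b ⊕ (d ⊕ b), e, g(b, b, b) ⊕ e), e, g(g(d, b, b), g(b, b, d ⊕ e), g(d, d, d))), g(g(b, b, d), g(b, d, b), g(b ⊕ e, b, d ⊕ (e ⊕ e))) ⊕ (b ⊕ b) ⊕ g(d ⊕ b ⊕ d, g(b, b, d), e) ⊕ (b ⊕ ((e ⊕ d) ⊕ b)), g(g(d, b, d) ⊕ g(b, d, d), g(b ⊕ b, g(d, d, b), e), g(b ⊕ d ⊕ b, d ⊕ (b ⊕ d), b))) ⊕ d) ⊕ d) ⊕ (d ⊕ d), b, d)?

Descend into:  ((g(g(g(b ⊕ (d ⊕ b), e, g(b, b, b) ⊕ e), e, g(g(d, b, b), g(b, b, d ⊕ e), g(d, d, d))), g(g(b, b, d), g(b, d, b), g(b ⊕ e, b, d ⊕ (e ⊕ e))) ⊕ (b ⊕ b) ⊕ g(d ⊕ b ⊕ d, g(b, b, d), e) ⊕ (b ⊕ ((e ⊕ d) ⊕ b)), g(g(d, b, d) ⊕ g(b, d, d), g(b ⊕ b, g(d, d, b), e), g(b ⊕ d ⊕ b, d ⊕ (b ⊕ d), b))) ⊕ d) ⊕ d) ⊕ (d ⊕ d)
Flatten:  g(g(g(b ⊕ (d ⊕ b), e, g(b, b, b) ⊕ e), e, g(g(d, b, b), g(b, b, d ⊕ e), g(d, d, d))), g(g(b, b, d), g(b, d, b), g(b ⊕ e, b, d ⊕ (e ⊕ e))) ⊕ (b ⊕ b) ⊕ g(d ⊕ b ⊕ d, g(b, b, d), e) ⊕ (b ⊕ ((e ⊕ d) ⊕ b)), g(g(d, b, d) ⊕ g(b, d, d), g(b ⊕ b, g(d, d, b), e), g(b ⊕ d ⊕ b, d ⊕ (b ⊕ d), b))) ⊕ d ⊕ d ⊕ d ⊕ d
Inside:  g(g(g(b ⊕ (d ⊕ b), e, g(b, b, b) ⊕ e), e, g(g(d, b, b), g(b, b, d ⊕ e), g(d, d, d))), g(g(b, b, d), g(b, d, b), g(b ⊕ e, b, d ⊕ (e ⊕ e))) ⊕ (b ⊕ b) ⊕ g(d ⊕ b ⊕ d, g(b, b, d), e) ⊕ (b ⊕ ((e ⊕ d) ⊕ b)), g(g(d, b, d) ⊕ g(b, d, d), g(b ⊕ b, g(d, d, b), e), g(b ⊕ d ⊕ b, d ⊕ (b ⊕ d), b)))  →  g(g(g(b ⊕ b ⊕ d, e, g(b, b, b)), e, g(g(d, b, b), g(b, b, d), g(d, d, d))), b ⊕ b ⊕ b ⊕ b ⊕ d ⊕ g(b ⊕ d ⊕ d, g(b, b, d), e) ⊕ g(g(b, b, d), g(b, d, b), g(b, b, d)), g(g(b, d, d) ⊕ g(d, b, d), g(b ⊕ b, g(d, d, b), e), g(b ⊕ b ⊕ d, b ⊕ d ⊕ d, b)))
Order the arguments:  d ⊕ d ⊕ d ⊕ d ⊕ g(g(g(b ⊕ b ⊕ d, e, g(b, b, b)), e, g(g(d, b, b), g(b, b, d), g(d, d, d))), b ⊕ b ⊕ b ⊕ b ⊕ d ⊕ g(b ⊕ d ⊕ d, g(b, b, d), e) ⊕ g(g(b, b, d), g(b, d, b), g(b, b, d)), g(g(b, d, d) ⊕ g(d, b, d), g(b ⊕ b, g(d, d, b), e), g(b ⊕ b ⊕ d, b ⊕ d ⊕ d, b)))
Reassemble:  g(d ⊕ d ⊕ d ⊕ d ⊕ g(g(g(b ⊕ b ⊕ d, e, g(b, b, b)), e, g(g(d, b, b), g(b, b, d), g(d, d, d))), b ⊕ b ⊕ b ⊕ b ⊕ d ⊕ g(b ⊕ d ⊕ d, g(b, b, d), e) ⊕ g(g(b, b, d), g(b, d, b), g(b, b, d)), g(g(b, d, d) ⊕ g(d, b, d), g(b ⊕ b, g(d, d, b), e), g(b ⊕ b ⊕ d, b ⊕ d ⊕ d, b))), b, d)

Answer: g(d ⊕ d ⊕ d ⊕ d ⊕ g(g(g(b ⊕ b ⊕ d, e, g(b, b, b)), e, g(g(d, b, b), g(b, b, d), g(d, d, d))), b ⊕ b ⊕ b ⊕ b ⊕ d ⊕ g(b ⊕ d ⊕ d, g(b, b, d), e) ⊕ g(g(b, b, d), g(b, d, b), g(b, b, d)), g(g(b, d, d) ⊕ g(d, b, d), g(b ⊕ b, g(d, d, b), e), g(b ⊕ b ⊕ d, b ⊕ d ⊕ d, b))), b, d)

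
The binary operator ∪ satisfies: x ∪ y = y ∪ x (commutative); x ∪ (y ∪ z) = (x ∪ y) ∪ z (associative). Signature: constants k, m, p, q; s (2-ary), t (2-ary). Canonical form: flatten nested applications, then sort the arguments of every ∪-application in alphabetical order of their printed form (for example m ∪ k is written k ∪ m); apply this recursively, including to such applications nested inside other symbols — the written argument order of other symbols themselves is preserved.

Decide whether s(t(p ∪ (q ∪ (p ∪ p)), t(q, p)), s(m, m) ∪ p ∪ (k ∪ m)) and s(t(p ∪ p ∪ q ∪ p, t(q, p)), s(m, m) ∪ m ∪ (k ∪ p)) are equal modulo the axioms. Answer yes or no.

Answer: yes — both canonical forms are s(t(p ∪ p ∪ p ∪ q, t(q, p)), k ∪ m ∪ p ∪ s(m, m))

Derivation:
Left:  s(t(p ∪ (q ∪ (p ∪ p)), t(q, p)), s(m, m) ∪ p ∪ (k ∪ m))
  Descend into:  s(m, m) ∪ p ∪ (k ∪ m)
  Un-nest:  s(m, m) ∪ p ∪ k ∪ m
  Sort arguments:  k ∪ m ∪ p ∪ s(m, m)
  Reassemble:  s(t(p ∪ p ∪ p ∪ q, t(q, p)), k ∪ m ∪ p ∪ s(m, m))
Right:  s(t(p ∪ p ∪ q ∪ p, t(q, p)), s(m, m) ∪ m ∪ (k ∪ p))
  Descend into:  s(m, m) ∪ m ∪ (k ∪ p)
  Un-nest:  s(m, m) ∪ m ∪ k ∪ p
  Sort:  k ∪ m ∪ p ∪ s(m, m)
  Reassemble:  s(t(p ∪ p ∪ p ∪ q, t(q, p)), k ∪ m ∪ p ∪ s(m, m))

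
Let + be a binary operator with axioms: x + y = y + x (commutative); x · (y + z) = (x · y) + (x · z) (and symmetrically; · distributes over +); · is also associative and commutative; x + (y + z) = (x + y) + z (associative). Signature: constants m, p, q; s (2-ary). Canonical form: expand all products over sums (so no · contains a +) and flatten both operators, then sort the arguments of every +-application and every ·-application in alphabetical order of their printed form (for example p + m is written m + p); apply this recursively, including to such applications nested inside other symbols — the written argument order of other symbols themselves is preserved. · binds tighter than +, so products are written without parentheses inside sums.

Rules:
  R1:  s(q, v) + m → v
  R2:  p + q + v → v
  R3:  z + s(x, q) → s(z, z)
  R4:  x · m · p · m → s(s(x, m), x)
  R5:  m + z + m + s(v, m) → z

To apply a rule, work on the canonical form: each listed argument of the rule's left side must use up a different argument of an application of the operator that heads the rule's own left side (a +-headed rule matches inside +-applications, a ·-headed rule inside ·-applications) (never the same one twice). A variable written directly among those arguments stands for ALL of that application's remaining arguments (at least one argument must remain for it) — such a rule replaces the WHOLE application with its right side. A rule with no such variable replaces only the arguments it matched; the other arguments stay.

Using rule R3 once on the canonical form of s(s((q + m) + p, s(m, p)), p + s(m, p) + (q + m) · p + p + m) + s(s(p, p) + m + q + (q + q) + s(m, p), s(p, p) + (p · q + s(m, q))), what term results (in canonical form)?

Answer: s(m + q + q + q + s(m, p) + s(p, p), s(p · q + s(p, p), p · q + s(p, p))) + s(s(m + p + q, s(m, p)), m + m · p + p + p + p · q + s(m, p))

Derivation:
Canonical form:  s(m + q + q + q + s(m, p) + s(p, p), p · q + s(m, q) + s(p, p)) + s(s(m + p + q, s(m, p)), m + m · p + p + p + p · q + s(m, p))
R3 matches:  uses s(m, q);  x := m, z := p · q + s(p, p)
Every leftover argument binds to the variable; the entire application is replaced.
Giving:  s(m + q + q + q + s(m, p) + s(p, p), s(p · q + s(p, p), p · q + s(p, p))) + s(s(m + p + q, s(m, p)), m + m · p + p + p + p · q + s(m, p))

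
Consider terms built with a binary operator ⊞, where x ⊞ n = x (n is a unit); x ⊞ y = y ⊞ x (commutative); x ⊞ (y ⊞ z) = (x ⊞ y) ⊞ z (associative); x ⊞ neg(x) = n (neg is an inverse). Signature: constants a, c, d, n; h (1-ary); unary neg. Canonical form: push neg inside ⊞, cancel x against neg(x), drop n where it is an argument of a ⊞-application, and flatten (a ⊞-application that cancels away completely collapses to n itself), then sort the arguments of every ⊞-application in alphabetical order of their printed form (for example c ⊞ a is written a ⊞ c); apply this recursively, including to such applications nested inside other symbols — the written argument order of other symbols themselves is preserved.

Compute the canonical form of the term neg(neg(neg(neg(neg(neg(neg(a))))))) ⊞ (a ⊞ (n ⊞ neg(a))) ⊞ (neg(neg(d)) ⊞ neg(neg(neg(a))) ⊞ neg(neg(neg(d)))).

Answer: neg(a) ⊞ neg(a)

Derivation:
Push neg inside:  distribute neg over ⊞ and collapse double neg
Inverses cancel:  d cancels
Collect:  neg(a) ⊞ neg(a)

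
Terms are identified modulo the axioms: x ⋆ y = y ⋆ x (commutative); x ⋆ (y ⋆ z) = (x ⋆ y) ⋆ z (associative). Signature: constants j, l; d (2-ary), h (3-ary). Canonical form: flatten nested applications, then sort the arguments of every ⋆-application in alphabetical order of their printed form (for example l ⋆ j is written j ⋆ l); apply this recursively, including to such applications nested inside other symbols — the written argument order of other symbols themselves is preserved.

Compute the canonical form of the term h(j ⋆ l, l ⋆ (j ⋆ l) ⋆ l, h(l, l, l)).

Answer: h(j ⋆ l, j ⋆ l ⋆ l ⋆ l, h(l, l, l))

Derivation:
Descend into:  l ⋆ (j ⋆ l) ⋆ l
Merge nested applications:  l ⋆ j ⋆ l ⋆ l
Sort:  j ⋆ l ⋆ l ⋆ l
Reassemble:  h(j ⋆ l, j ⋆ l ⋆ l ⋆ l, h(l, l, l))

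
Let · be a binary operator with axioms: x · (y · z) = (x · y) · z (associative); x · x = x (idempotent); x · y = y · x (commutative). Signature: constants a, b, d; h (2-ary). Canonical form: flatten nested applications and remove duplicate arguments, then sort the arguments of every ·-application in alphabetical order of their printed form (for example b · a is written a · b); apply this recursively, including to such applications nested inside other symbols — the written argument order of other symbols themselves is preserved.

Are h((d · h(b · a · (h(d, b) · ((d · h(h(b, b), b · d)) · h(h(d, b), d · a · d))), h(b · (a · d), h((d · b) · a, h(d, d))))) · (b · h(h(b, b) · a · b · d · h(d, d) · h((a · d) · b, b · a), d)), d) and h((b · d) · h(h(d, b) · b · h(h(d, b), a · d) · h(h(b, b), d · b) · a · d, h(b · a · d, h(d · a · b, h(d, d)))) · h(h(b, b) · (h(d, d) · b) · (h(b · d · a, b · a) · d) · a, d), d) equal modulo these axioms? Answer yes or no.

Answer: yes — both canonical forms are h(b · d · h(a · b · d · h(a · b · d, a · b) · h(b, b) · h(d, d), d) · h(a · b · d · h(d, b) · h(h(b, b), b · d) · h(h(d, b), a · d), h(a · b · d, h(a · b · d, h(d, d)))), d)

Derivation:
Left:  h((d · h(b · a · (h(d, b) · ((d · h(h(b, b), b · d)) · h(h(d, b), d · a · d))), h(b · (a · d), h((d · b) · a, h(d, d))))) · (b · h(h(b, b) · a · b · d · h(d, d) · h((a · d) · b, b · a), d)), d)
  Focus inside:  (d · h(b · a · (h(d, b) · ((d · h(h(b, b), b · d)) · h(h(d, b), d · a · d))), h(b · (a · d), h((d · b) · a, h(d, d))))) · (b · h(h(b, b) · a · b · d · h(d, d) · h((a · d) · b, b · a), d))
  Merge nested applications:  d · h(b · a · (h(d, b) · ((d · h(h(b, b), b · d)) · h(h(d, b), d · a · d))), h(b · (a · d), h((d · b) · a, h(d, d)))) · b · h(h(b, b) · a · b · d · h(d, d) · h((a · d) · b, b · a), d)
  Inside:  h(b · a · (h(d, b) · ((d · h(h(b, b), b · d)) · h(h(d, b), d · a · d))), h(b · (a · d), h((d · b) · a, h(d, d))))  →  h(a · b · d · h(d, b) · h(h(b, b), b · d) · h(h(d, b), a · d), h(a · b · d, h(a · b · d, h(d, d))))
  Canonicalize subterm:  h(h(b, b) · a · b · d · h(d, d) · h((a · d) · b, b · a), d)  →  h(a · b · d · h(a · b · d, a · b) · h(b, b) · h(d, d), d)
  Order the arguments:  b · d · h(a · b · d · h(a · b · d, a · b) · h(b, b) · h(d, d), d) · h(a · b · d · h(d, b) · h(h(b, b), b · d) · h(h(d, b), a · d), h(a · b · d, h(a · b · d, h(d, d))))
  Put back:  h(b · d · h(a · b · d · h(a · b · d, a · b) · h(b, b) · h(d, d), d) · h(a · b · d · h(d, b) · h(h(b, b), b · d) · h(h(d, b), a · d), h(a · b · d, h(a · b · d, h(d, d)))), d)
Right:  h((b · d) · h(h(d, b) · b · h(h(d, b), a · d) · h(h(b, b), d · b) · a · d, h(b · a · d, h(d · a · b, h(d, d)))) · h(h(b, b) · (h(d, d) · b) · (h(b · d · a, b · a) · d) · a, d), d)
  Descend into:  (b · d) · h(h(d, b) · b · h(h(d, b), a · d) · h(h(b, b), d · b) · a · d, h(b · a · d, h(d · a · b, h(d, d)))) · h(h(b, b) · (h(d, d) · b) · (h(b · d · a, b · a) · d) · a, d)
  Merge nested applications:  b · d · h(h(d, b) · b · h(h(d, b), a · d) · h(h(b, b), d · b) · a · d, h(b · a · d, h(d · a · b, h(d, d)))) · h(h(b, b) · (h(d, d) · b) · (h(b · d · a, b · a) · d) · a, d)
  Canonicalize subterm:  h(h(d, b) · b · h(h(d, b), a · d) · h(h(b, b), d · b) · a · d, h(b · a · d, h(d · a · b, h(d, d))))  →  h(a · b · d · h(d, b) · h(h(b, b), b · d) · h(h(d, b), a · d), h(a · b · d, h(a · b · d, h(d, d))))
  Inside:  h(h(b, b) · (h(d, d) · b) · (h(b · d · a, b · a) · d) · a, d)  →  h(a · b · d · h(a · b · d, a · b) · h(b, b) · h(d, d), d)
  Sort arguments:  b · d · h(a · b · d · h(a · b · d, a · b) · h(b, b) · h(d, d), d) · h(a · b · d · h(d, b) · h(h(b, b), b · d) · h(h(d, b), a · d), h(a · b · d, h(a · b · d, h(d, d))))
  Put back:  h(b · d · h(a · b · d · h(a · b · d, a · b) · h(b, b) · h(d, d), d) · h(a · b · d · h(d, b) · h(h(b, b), b · d) · h(h(d, b), a · d), h(a · b · d, h(a · b · d, h(d, d)))), d)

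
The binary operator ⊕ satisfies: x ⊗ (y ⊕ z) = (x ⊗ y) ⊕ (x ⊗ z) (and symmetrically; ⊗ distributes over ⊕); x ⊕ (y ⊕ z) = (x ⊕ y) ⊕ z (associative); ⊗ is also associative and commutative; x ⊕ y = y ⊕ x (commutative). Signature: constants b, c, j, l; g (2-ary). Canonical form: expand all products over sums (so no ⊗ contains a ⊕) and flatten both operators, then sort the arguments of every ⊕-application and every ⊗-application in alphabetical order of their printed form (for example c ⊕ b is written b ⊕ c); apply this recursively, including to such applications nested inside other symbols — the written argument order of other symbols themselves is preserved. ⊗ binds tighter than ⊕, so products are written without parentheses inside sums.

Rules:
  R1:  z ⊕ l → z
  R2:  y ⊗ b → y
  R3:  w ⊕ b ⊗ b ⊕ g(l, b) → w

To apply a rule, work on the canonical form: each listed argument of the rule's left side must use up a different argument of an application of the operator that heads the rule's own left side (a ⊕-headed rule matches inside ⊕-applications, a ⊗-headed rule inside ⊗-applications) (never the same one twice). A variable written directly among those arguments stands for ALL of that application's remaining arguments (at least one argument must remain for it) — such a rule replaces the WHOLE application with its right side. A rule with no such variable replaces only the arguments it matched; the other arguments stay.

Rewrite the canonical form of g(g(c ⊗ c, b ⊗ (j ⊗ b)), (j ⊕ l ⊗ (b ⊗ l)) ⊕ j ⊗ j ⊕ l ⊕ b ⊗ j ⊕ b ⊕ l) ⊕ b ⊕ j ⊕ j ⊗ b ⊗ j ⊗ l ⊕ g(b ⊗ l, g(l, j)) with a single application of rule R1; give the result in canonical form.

Answer: b ⊕ b ⊗ j ⊗ j ⊗ l ⊕ g(b ⊗ l, g(l, j)) ⊕ g(g(c ⊗ c, b ⊗ b ⊗ j), b ⊕ b ⊗ j ⊕ b ⊗ l ⊗ l ⊕ j ⊕ j ⊗ j ⊕ l) ⊕ j

Derivation:
Canonical form:  b ⊕ b ⊗ j ⊗ j ⊗ l ⊕ g(b ⊗ l, g(l, j)) ⊕ g(g(c ⊗ c, b ⊗ b ⊗ j), b ⊕ b ⊗ j ⊕ b ⊗ l ⊗ l ⊕ j ⊕ j ⊗ j ⊕ l ⊕ l) ⊕ j
Match R1:  consume l;  z := b ⊕ b ⊗ j ⊕ b ⊗ l ⊗ l ⊕ j ⊕ j ⊗ j ⊕ l
The variable takes the whole remainder — replace the entire application.
New term:  b ⊕ b ⊗ j ⊗ j ⊗ l ⊕ g(b ⊗ l, g(l, j)) ⊕ g(g(c ⊗ c, b ⊗ b ⊗ j), b ⊕ b ⊗ j ⊕ b ⊗ l ⊗ l ⊕ j ⊕ j ⊗ j ⊕ l) ⊕ j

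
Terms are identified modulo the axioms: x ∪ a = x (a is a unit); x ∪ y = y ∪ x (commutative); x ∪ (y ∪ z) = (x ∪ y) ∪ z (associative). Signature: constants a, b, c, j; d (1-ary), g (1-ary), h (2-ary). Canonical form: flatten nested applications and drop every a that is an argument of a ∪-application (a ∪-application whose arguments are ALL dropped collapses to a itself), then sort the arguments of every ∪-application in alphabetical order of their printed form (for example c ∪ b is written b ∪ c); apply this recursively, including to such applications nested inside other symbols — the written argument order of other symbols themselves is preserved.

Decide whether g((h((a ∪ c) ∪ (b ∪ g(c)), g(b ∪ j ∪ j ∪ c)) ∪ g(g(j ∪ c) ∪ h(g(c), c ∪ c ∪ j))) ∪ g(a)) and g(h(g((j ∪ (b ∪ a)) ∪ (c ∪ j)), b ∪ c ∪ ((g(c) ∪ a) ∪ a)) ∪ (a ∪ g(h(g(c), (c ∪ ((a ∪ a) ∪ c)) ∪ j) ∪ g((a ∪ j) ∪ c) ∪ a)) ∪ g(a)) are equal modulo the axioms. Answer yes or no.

Left:  g((h((a ∪ c) ∪ (b ∪ g(c)), g(b ∪ j ∪ j ∪ c)) ∪ g(g(j ∪ c) ∪ h(g(c), c ∪ c ∪ j))) ∪ g(a))
  Work inside:  (h((a ∪ c) ∪ (b ∪ g(c)), g(b ∪ j ∪ j ∪ c)) ∪ g(g(j ∪ c) ∪ h(g(c), c ∪ c ∪ j))) ∪ g(a)
  Flatten:  h((a ∪ c) ∪ (b ∪ g(c)), g(b ∪ j ∪ j ∪ c)) ∪ g(g(j ∪ c) ∪ h(g(c), c ∪ c ∪ j)) ∪ g(a)
  Simplify inside:  h((a ∪ c) ∪ (b ∪ g(c)), g(b ∪ j ∪ j ∪ c))  →  h(b ∪ c ∪ g(c), g(b ∪ c ∪ j ∪ j))
  Simplify inside:  g(g(j ∪ c) ∪ h(g(c), c ∪ c ∪ j))  →  g(g(c ∪ j) ∪ h(g(c), c ∪ c ∪ j))
  Sort arguments:  g(a) ∪ g(g(c ∪ j) ∪ h(g(c), c ∪ c ∪ j)) ∪ h(b ∪ c ∪ g(c), g(b ∪ c ∪ j ∪ j))
  Put back:  g(g(a) ∪ g(g(c ∪ j) ∪ h(g(c), c ∪ c ∪ j)) ∪ h(b ∪ c ∪ g(c), g(b ∪ c ∪ j ∪ j)))
Right:  g(h(g((j ∪ (b ∪ a)) ∪ (c ∪ j)), b ∪ c ∪ ((g(c) ∪ a) ∪ a)) ∪ (a ∪ g(h(g(c), (c ∪ ((a ∪ a) ∪ c)) ∪ j) ∪ g((a ∪ j) ∪ c) ∪ a)) ∪ g(a))
  Descend into:  h(g((j ∪ (b ∪ a)) ∪ (c ∪ j)), b ∪ c ∪ ((g(c) ∪ a) ∪ a)) ∪ (a ∪ g(h(g(c), (c ∪ ((a ∪ a) ∪ c)) ∪ j) ∪ g((a ∪ j) ∪ c) ∪ a)) ∪ g(a)
  Merge nested applications:  h(g((j ∪ (b ∪ a)) ∪ (c ∪ j)), b ∪ c ∪ ((g(c) ∪ a) ∪ a)) ∪ a ∪ g(h(g(c), (c ∪ ((a ∪ a) ∪ c)) ∪ j) ∪ g((a ∪ j) ∪ c) ∪ a) ∪ g(a)
  Simplify inside:  h(g((j ∪ (b ∪ a)) ∪ (c ∪ j)), b ∪ c ∪ ((g(c) ∪ a) ∪ a))  →  h(g(b ∪ c ∪ j ∪ j), b ∪ c ∪ g(c))
  Canonicalize subterm:  g(h(g(c), (c ∪ ((a ∪ a) ∪ c)) ∪ j) ∪ g((a ∪ j) ∪ c) ∪ a)  →  g(g(c ∪ j) ∪ h(g(c), c ∪ c ∪ j))
  Unit:  drop a
  Sort:  g(a) ∪ g(g(c ∪ j) ∪ h(g(c), c ∪ c ∪ j)) ∪ h(g(b ∪ c ∪ j ∪ j), b ∪ c ∪ g(c))
  Put back:  g(g(a) ∪ g(g(c ∪ j) ∪ h(g(c), c ∪ c ∪ j)) ∪ h(g(b ∪ c ∪ j ∪ j), b ∪ c ∪ g(c)))

Answer: no — g(g(a) ∪ g(g(c ∪ j) ∪ h(g(c), c ∪ c ∪ j)) ∪ h(b ∪ c ∪ g(c), g(b ∪ c ∪ j ∪ j))) vs g(g(a) ∪ g(g(c ∪ j) ∪ h(g(c), c ∪ c ∪ j)) ∪ h(g(b ∪ c ∪ j ∪ j), b ∪ c ∪ g(c)))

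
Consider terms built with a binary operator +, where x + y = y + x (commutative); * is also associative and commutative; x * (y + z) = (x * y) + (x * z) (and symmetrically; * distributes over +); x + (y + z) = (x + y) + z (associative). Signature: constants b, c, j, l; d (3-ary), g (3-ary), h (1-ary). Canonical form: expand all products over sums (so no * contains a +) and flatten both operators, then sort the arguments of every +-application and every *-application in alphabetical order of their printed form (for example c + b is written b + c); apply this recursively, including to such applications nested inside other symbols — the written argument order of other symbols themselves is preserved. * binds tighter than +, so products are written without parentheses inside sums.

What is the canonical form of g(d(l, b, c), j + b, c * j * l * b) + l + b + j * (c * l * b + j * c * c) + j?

Answer: b + b * c * j * l + c * c * j * j + g(d(l, b, c), b + j, b * c * j * l) + j + l

Derivation:
Expand:  g(d(l, b, c), b + j, b * c * j * l) + l + b + b * c * j * l + c * c * j * j + j
Sort:  b + b * c * j * l + c * c * j * j + g(d(l, b, c), b + j, b * c * j * l) + j + l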